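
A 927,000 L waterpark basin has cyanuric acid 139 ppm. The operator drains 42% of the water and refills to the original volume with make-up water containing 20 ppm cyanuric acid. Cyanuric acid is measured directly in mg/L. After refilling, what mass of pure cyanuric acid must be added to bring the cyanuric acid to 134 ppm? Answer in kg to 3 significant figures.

41.7 kg

After draining 42% and refilling: 139 × 0.58 + 20 × 0.42 = 89.02 ppm.
Deficit to target: 134 − 89.02 = 44.98 mg/L.
Mass: 44.98 mg/L × 927,000 L = 41,700 g cyanuric acid.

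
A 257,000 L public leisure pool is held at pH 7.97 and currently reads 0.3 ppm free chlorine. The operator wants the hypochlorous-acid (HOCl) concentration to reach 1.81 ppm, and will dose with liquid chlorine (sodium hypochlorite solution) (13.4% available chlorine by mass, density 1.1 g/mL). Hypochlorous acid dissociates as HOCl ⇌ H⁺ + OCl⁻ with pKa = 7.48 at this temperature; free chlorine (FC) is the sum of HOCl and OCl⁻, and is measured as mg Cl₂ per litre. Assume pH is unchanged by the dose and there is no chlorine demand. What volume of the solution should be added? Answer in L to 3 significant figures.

12.4 L

[OCl⁻]/[HOCl] = 10^(pH − pKa) = 10^(7.97 − 7.48) = 3.09; fraction as HOCl = 1/(1 + 3.09) = 0.2445.
Free chlorine required for 1.81 ppm HOCl: 1.81 / 0.2445 = 7.403 ppm.
FC to add: 7.403 − 0.3 = 7.103 mg/L as Cl₂.
Cl₂ equivalent: 7.103 mg/L × 257,000 L = 1826 g.
Product at 13.4% available Cl: 1826 / 0.134 = 13,620 g.
Volume: 13,620 g ÷ 1.1 g/mL = 12,390 mL.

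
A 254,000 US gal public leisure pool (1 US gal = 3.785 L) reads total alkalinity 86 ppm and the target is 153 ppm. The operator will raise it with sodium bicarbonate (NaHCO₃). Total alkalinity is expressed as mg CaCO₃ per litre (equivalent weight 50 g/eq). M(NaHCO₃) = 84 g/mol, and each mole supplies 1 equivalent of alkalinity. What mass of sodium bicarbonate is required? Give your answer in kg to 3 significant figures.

108 kg

Volume: 254,000 US gal × 3.785 L/gal = 961,390 L.
Alkalinity to add: (153 − 86) = 67 mg/L as CaCO₃ × 961,390 L = 64,410 g as CaCO₃.
Equivalents: 64,410 g ÷ 50 g/eq = 1288 eq.
NaHCO₃ supplies 1 eq per mole → 1288 mol.
Mass: 1288 mol × 84 g/mol = 108,200 g.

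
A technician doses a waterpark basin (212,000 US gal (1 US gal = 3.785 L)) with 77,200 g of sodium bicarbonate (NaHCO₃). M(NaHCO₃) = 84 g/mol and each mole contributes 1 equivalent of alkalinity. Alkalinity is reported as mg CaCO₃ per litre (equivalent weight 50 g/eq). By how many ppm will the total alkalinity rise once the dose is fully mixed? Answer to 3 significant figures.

57.3 ppm

Volume: 212,000 US gal × 3.785 L/gal = 802,420 L.
Moles of NaHCO₃: 77,200 g ÷ 84 g/mol = 919 mol → 919 eq of alkalinity.
As CaCO₃: 919 eq × 50 g/eq = 45,950 g.
Rise: 45,950 g / 802,420 L × 1000 = 57.27 mg/L.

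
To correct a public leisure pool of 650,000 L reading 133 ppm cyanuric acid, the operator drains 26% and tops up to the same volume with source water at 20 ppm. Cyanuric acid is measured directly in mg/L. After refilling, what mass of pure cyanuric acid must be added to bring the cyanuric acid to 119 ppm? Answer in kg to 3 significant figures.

After draining 26% and refilling: 133 × 0.74 + 20 × 0.26 = 103.62 ppm.
Deficit to target: 119 − 103.62 = 15.38 mg/L.
Mass: 15.38 mg/L × 650,000 L = 9997 g cyanuric acid.

10.0 kg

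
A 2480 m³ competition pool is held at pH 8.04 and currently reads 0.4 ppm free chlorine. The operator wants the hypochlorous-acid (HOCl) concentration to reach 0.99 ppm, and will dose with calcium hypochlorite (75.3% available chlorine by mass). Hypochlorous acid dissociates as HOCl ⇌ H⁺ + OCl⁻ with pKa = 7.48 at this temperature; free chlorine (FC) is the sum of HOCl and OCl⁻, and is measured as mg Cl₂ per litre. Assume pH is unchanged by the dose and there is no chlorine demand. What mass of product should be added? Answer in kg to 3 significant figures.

13.8 kg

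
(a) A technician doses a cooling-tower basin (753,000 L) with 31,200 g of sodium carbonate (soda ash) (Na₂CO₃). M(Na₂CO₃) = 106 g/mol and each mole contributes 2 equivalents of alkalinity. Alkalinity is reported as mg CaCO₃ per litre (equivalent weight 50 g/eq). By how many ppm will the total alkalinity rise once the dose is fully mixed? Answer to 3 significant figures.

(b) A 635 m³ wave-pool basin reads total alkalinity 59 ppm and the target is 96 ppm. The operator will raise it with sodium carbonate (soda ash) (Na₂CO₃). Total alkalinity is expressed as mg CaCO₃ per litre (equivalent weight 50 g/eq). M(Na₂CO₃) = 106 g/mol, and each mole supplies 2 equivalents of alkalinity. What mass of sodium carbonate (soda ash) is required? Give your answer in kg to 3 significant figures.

(a) Moles of Na₂CO₃: 31,200 g ÷ 106 g/mol = 294.3 mol → 588.7 eq of alkalinity.
(a) As CaCO₃: 588.7 eq × 50 g/eq = 29,430 g.
(a) Rise: 29,430 g / 753,000 L × 1000 = 39.09 mg/L.

(b) Volume: 635 m³ = 635,000 L.
(b) Alkalinity to add: (96 − 59) = 37 mg/L as CaCO₃ × 635,000 L = 23,500 g as CaCO₃.
(b) Equivalents: 23,500 g ÷ 50 g/eq = 469.9 eq.
(b) Each mole of Na₂CO₃ supplies 2 eq, so 469.9 / 2 = 234.9 mol.
(b) Mass: 234.9 mol × 106 g/mol = 24,900 g.

(a) 39.1 ppm; (b) 24.9 kg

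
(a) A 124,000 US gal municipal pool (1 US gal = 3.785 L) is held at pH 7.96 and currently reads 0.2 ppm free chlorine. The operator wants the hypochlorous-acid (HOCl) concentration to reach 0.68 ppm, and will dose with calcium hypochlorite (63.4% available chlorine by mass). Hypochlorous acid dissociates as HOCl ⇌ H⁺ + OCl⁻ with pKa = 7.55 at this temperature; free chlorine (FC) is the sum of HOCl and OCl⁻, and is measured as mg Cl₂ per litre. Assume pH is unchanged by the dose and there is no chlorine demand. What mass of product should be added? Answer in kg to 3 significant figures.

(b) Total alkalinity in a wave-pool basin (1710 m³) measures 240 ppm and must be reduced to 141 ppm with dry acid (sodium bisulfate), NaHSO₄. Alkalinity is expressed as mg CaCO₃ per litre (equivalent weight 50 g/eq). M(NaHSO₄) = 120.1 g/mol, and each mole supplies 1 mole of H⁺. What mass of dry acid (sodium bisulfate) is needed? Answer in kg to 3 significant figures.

(a) Volume: 124,000 US gal × 3.785 L/gal = 469,340 L.
(a) [OCl⁻]/[HOCl] = 10^(pH − pKa) = 10^(7.96 − 7.55) = 2.57; fraction as HOCl = 1/(1 + 2.57) = 0.2801.
(a) Free chlorine required for 0.68 ppm HOCl: 0.68 / 0.2801 = 2.428 ppm.
(a) FC to add: 2.428 − 0.2 = 2.228 mg/L as Cl₂.
(a) Cl₂ equivalent: 2.228 mg/L × 469,340 L = 1046 g.
(a) Product at 63.4% available Cl: 1046 / 0.634 = 1649 g.

(b) Volume: 1710 m³ = 1,710,000 L.
(b) Alkalinity to neutralize: (240 − 141) = 99 mg/L as CaCO₃ × 1,710,000 L = 169,300 g as CaCO₃.
(b) Equivalents of H⁺ required: 169,300 ÷ 50 g/eq = 3386 eq = 3386 mol NaHSO₄.
(b) Mass of NaHSO₄: 3386 × 120.1 = 406,600 g.

(a) 1.65 kg; (b) 407 kg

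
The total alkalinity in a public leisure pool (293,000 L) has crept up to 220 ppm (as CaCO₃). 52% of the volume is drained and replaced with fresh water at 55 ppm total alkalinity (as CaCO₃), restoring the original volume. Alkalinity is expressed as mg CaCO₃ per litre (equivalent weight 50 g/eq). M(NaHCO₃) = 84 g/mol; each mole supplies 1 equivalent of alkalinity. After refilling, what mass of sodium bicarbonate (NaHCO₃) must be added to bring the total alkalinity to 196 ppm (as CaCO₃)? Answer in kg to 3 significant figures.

After draining 52% and refilling: 220 × 0.48 + 55 × 0.52 = 134.2 ppm.
Deficit to target: 196 − 134.2 = 61.8 mg/L.
As CaCO₃: 61.8 mg/L × 293,000 L = 18,110 g; ÷ 50 g/eq ÷ 1 = 362.1 mol NaHCO₃.
Mass: 362.1 × 84 = 30,420 g.

30.4 kg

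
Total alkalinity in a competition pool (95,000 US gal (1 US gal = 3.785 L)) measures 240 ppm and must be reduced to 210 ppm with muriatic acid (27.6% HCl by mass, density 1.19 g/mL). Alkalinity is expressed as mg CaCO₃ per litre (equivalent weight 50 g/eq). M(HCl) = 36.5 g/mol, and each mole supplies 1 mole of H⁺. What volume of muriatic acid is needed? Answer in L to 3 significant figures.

24.0 L

Volume: 95,000 US gal × 3.785 L/gal = 359,575 L.
Alkalinity to neutralize: (240 − 210) = 30 mg/L as CaCO₃ × 359,575 L = 10,790 g as CaCO₃.
Equivalents of H⁺ required: 10,790 ÷ 50 g/eq = 215.7 eq = 215.7 mol HCl.
Mass of HCl: 215.7 × 36.5 = 7875 g.
Mass of 27.6% solution: 7875 / 0.276 = 28,530 g.
Volume: 28,530 g ÷ 1.19 g/mL = 23,980 mL.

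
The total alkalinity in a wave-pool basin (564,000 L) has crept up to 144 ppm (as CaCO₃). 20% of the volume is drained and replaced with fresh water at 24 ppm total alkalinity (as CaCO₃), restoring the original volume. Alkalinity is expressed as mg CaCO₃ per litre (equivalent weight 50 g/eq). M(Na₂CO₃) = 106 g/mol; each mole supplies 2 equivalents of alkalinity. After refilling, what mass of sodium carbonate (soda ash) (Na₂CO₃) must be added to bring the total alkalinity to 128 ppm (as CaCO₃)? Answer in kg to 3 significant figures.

After draining 20% and refilling: 144 × 0.80 + 24 × 0.20 = 120 ppm.
Deficit to target: 128 − 120 = 8 mg/L.
As CaCO₃: 8 mg/L × 564,000 L = 4512 g; ÷ 50 g/eq ÷ 2 = 45.12 mol Na₂CO₃.
Mass: 45.12 × 106 = 4783 g.

4.78 kg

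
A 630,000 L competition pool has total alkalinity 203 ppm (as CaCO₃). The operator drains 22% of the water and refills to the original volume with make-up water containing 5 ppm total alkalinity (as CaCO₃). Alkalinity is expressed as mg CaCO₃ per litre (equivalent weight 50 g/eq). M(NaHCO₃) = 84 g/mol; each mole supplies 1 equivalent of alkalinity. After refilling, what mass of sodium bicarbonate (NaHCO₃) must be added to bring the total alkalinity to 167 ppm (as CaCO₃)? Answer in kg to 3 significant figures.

8.00 kg

After draining 22% and refilling: 203 × 0.78 + 5 × 0.22 = 159.44 ppm.
Deficit to target: 167 − 159.44 = 7.56 mg/L.
As CaCO₃: 7.56 mg/L × 630,000 L = 4763 g; ÷ 50 g/eq ÷ 1 = 95.26 mol NaHCO₃.
Mass: 95.26 × 84 = 8002 g.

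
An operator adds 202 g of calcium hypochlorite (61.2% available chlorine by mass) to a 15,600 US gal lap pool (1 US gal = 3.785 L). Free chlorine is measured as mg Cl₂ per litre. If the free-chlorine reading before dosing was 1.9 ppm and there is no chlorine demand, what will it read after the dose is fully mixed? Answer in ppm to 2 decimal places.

Volume: 15,600 US gal × 3.785 L/gal = 59,046 L.
Available chlorine delivered: 202 g × 0.612 = 123.6 g as Cl₂.
Concentration rise: 123.6 g / 59,046 L = 2.094 mg/L = 2.09 ppm.
Final FC: 1.9 + 2.09 = 3.99 ppm.

3.99 ppm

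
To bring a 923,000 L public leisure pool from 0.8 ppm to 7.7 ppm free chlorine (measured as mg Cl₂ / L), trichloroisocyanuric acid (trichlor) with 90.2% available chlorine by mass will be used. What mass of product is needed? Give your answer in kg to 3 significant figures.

7.06 kg

Chlorine deficit: 7.7 − 0.8 = 6.9 ppm = 6.9 mg/L as Cl₂.
Cl₂ equivalent needed: 6.9 mg/L × 923,000 L = 6,369,000 mg = 6369 g.
Product at 90.2% available chlorine: 6369 / 0.902 = 7061 g.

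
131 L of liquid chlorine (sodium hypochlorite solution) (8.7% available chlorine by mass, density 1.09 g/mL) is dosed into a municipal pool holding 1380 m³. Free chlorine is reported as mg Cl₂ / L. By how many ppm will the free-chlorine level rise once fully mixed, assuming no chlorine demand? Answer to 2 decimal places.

Volume: 1380 m³ = 1,380,000 L.
Mass of solution: 131 L × 1000 mL/L × 1.09 g/mL = 142,800 g.
Available chlorine delivered: 142,800 g × 0.087 = 12,420 g as Cl₂.
Concentration rise: 12,420 g / 1,380,000 L = 9.002 mg/L = 9.00 ppm.

9.00 ppm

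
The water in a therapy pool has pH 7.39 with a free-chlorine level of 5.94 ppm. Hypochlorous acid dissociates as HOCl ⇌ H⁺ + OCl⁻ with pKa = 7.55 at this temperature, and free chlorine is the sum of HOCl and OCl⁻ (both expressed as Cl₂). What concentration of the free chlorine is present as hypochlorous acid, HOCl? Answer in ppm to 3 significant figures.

3.51 ppm

[OCl⁻]/[HOCl] = 10^(pH − pKa) = 10^(7.39 − 7.55) = 10^-0.16 = 0.6918.
Fraction as HOCl = 1 / (1 + 0.6918) = 0.5911.
HOCl = 0.5911 × 5.94 ppm = 3.511 ppm.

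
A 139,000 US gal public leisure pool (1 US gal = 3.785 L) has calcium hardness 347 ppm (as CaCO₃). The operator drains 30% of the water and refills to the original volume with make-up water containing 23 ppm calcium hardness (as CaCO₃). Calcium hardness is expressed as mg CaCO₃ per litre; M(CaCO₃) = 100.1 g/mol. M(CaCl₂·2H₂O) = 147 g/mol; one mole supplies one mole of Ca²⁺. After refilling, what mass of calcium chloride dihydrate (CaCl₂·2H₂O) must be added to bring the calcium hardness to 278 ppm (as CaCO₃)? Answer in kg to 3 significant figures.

21.8 kg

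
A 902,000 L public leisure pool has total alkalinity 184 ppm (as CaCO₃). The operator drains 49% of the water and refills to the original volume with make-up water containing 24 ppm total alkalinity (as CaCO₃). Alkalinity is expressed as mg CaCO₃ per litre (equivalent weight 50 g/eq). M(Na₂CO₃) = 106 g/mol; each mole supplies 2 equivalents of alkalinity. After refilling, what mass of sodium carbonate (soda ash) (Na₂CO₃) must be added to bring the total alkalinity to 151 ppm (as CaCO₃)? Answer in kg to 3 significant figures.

43.4 kg

After draining 49% and refilling: 184 × 0.51 + 24 × 0.49 = 105.6 ppm.
Deficit to target: 151 − 105.6 = 45.4 mg/L.
As CaCO₃: 45.4 mg/L × 902,000 L = 40,950 g; ÷ 50 g/eq ÷ 2 = 409.5 mol Na₂CO₃.
Mass: 409.5 × 106 = 43,410 g.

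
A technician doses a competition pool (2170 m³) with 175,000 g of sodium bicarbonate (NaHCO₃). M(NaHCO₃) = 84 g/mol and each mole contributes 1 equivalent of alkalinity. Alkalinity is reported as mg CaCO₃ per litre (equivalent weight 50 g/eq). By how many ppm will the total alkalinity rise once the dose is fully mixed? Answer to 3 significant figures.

48.0 ppm

Volume: 2170 m³ = 2,170,000 L.
Moles of NaHCO₃: 175,000 g ÷ 84 g/mol = 2083 mol → 2083 eq of alkalinity.
As CaCO₃: 2083 eq × 50 g/eq = 104,200 g.
Rise: 104,200 g / 2,170,000 L × 1000 = 48 mg/L.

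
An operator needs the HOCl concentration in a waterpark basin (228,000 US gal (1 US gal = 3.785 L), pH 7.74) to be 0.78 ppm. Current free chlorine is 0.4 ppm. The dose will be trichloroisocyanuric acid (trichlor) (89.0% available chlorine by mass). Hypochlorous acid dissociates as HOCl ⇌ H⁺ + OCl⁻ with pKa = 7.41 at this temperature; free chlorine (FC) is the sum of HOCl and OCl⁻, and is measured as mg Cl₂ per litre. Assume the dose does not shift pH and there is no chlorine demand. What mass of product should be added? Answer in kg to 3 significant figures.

1.99 kg

Volume: 228,000 US gal × 3.785 L/gal = 862,980 L.
[OCl⁻]/[HOCl] = 10^(pH − pKa) = 10^(7.74 − 7.41) = 2.138; fraction as HOCl = 1/(1 + 2.138) = 0.3187.
Free chlorine required for 0.78 ppm HOCl: 0.78 / 0.3187 = 2.448 ppm.
FC to add: 2.448 − 0.4 = 2.048 mg/L as Cl₂.
Cl₂ equivalent: 2.048 mg/L × 862,980 L = 1767 g.
Product at 89.0% available Cl: 1767 / 0.89 = 1985 g.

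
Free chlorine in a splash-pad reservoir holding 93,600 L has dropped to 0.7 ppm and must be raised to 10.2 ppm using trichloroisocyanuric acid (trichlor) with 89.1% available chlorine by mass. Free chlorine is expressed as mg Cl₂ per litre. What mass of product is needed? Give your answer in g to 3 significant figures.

Chlorine deficit: 10.2 − 0.7 = 9.5 ppm = 9.5 mg/L as Cl₂.
Cl₂ equivalent needed: 9.5 mg/L × 93,600 L = 889,200 mg = 889.2 g.
Product at 89.1% available chlorine: 889.2 / 0.891 = 998 g.

998 g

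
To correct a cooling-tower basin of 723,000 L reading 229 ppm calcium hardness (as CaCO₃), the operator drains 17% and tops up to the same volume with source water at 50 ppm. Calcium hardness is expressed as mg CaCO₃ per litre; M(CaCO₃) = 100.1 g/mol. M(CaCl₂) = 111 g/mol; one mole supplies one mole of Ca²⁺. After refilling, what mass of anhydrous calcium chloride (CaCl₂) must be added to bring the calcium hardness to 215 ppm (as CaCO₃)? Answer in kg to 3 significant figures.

After draining 17% and refilling: 229 × 0.83 + 50 × 0.17 = 198.57 ppm.
Deficit to target: 215 − 198.57 = 16.43 mg/L.
As CaCO₃: 16.43 mg/L × 723,000 L = 11,880 g; ÷ 100.1 = 118.7 mol Ca²⁺.
Mass: 118.7 × 111 = 13,170 g.

13.2 kg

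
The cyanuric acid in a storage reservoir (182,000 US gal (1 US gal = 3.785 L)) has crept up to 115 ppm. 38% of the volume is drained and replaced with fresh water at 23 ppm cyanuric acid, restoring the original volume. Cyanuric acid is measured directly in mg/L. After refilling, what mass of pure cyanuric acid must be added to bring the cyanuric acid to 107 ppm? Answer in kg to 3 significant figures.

18.6 kg

Volume: 182,000 US gal × 3.785 L/gal = 688,870 L.
After draining 38% and refilling: 115 × 0.62 + 23 × 0.38 = 80.04 ppm.
Deficit to target: 107 − 80.04 = 26.96 mg/L.
Mass: 26.96 mg/L × 688,870 L = 18,570 g cyanuric acid.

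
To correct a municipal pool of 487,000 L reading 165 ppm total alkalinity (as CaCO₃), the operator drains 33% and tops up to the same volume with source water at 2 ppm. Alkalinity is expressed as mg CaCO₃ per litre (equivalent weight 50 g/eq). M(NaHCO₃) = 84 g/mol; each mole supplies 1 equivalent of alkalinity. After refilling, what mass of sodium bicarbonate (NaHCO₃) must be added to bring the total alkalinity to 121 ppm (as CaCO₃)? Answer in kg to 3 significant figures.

8.01 kg

After draining 33% and refilling: 165 × 0.67 + 2 × 0.33 = 111.21 ppm.
Deficit to target: 121 − 111.21 = 9.79 mg/L.
As CaCO₃: 9.79 mg/L × 487,000 L = 4768 g; ÷ 50 g/eq ÷ 1 = 95.35 mol NaHCO₃.
Mass: 95.35 × 84 = 8010 g.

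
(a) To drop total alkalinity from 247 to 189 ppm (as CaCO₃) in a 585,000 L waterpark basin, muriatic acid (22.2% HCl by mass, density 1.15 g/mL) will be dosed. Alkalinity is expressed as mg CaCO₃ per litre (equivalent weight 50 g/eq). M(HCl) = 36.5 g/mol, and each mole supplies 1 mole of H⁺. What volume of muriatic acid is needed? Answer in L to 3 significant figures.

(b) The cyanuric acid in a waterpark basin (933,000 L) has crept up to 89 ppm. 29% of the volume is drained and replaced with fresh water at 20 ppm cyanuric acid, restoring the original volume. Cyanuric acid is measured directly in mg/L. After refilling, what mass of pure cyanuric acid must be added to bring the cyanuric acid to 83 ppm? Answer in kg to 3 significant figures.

(a) 97.0 L; (b) 13.1 kg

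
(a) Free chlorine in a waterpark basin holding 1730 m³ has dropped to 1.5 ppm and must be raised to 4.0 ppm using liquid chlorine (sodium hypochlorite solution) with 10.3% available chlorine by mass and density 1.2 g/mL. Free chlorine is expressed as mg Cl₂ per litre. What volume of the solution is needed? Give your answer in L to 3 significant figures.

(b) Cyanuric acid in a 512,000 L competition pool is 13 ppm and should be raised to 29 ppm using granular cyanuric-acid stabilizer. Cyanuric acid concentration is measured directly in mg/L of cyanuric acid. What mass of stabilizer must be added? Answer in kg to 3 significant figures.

(a) Volume: 1730 m³ = 1,730,000 L.
(a) Chlorine deficit: 4.0 − 1.5 = 2.5 ppm = 2.5 mg/L as Cl₂.
(a) Cl₂ equivalent needed: 2.5 mg/L × 1,730,000 L = 4,325,000 mg = 4325 g.
(a) Product at 10.3% available chlorine: 4325 / 0.103 = 41,990 g.
(a) Volume at density 1.2 g/mL: 41,990 g ÷ 1.2 g/mL = 34,990 mL.

(b) CYA to add: (29 − 13) = 16 mg/L × 512,000 L = 8192 g cyanuric acid.

(a) 35.0 L; (b) 8.19 kg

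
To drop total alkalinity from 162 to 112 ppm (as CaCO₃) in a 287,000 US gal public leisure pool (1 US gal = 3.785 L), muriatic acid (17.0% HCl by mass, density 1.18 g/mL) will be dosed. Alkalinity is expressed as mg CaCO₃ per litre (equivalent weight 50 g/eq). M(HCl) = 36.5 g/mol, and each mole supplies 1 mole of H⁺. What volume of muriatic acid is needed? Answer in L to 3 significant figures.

198 L

Volume: 287,000 US gal × 3.785 L/gal = 1,086,295 L.
Alkalinity to neutralize: (162 − 112) = 50 mg/L as CaCO₃ × 1,086,295 L = 54,310 g as CaCO₃.
Equivalents of H⁺ required: 54,310 ÷ 50 g/eq = 1086 eq = 1086 mol HCl.
Mass of HCl: 1086 × 36.5 = 39,650 g.
Mass of 17.0% solution: 39,650 / 0.17 = 233,200 g.
Volume: 233,200 g ÷ 1.18 g/mL = 197,700 mL.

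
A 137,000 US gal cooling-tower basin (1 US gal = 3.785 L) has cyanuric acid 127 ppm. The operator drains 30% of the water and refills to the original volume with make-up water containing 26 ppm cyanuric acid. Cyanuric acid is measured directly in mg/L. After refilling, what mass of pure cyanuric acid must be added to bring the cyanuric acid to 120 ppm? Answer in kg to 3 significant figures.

Volume: 137,000 US gal × 3.785 L/gal = 518,545 L.
After draining 30% and refilling: 127 × 0.70 + 26 × 0.30 = 96.7 ppm.
Deficit to target: 120 − 96.7 = 23.3 mg/L.
Mass: 23.3 mg/L × 518,545 L = 12,080 g cyanuric acid.

12.1 kg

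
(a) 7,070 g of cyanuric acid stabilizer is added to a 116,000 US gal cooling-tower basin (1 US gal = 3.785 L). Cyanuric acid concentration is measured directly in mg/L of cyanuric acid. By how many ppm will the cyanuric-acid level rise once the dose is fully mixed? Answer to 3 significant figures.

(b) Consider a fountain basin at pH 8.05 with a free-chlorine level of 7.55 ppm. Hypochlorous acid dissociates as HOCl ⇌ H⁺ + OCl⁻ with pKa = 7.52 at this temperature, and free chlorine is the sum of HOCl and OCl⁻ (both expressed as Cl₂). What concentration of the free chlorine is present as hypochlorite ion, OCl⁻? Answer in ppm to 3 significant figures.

(a) Volume: 116,000 US gal × 3.785 L/gal = 439,060 L.
(a) Rise: 7,070 g / 439,060 L × 1000 = 16.1 mg/L.

(b) [OCl⁻]/[HOCl] = 10^(pH − pKa) = 10^(8.05 − 7.52) = 10^0.53 = 3.388.
(b) Fraction as HOCl = 1 / (1 + 3.388) = 0.2279.
(b) OCl⁻ = (1 − 0.2279) × 7.55 ppm = 5.83 ppm.

(a) 16.1 ppm; (b) 5.83 ppm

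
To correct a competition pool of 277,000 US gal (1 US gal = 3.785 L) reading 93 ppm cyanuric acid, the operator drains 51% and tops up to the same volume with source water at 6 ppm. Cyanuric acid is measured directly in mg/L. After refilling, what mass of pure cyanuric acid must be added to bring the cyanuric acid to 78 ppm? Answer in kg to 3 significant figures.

30.8 kg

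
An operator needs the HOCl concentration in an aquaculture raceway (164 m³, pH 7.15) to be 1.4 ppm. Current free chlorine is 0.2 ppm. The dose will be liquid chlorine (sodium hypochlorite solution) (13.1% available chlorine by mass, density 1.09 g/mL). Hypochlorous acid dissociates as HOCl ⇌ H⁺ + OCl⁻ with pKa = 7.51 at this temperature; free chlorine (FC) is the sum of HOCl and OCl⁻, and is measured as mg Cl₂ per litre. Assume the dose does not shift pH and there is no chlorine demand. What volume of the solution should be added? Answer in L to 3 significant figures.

Volume: 164 m³ = 164,000 L.
[OCl⁻]/[HOCl] = 10^(pH − pKa) = 10^(7.15 − 7.51) = 0.4365; fraction as HOCl = 1/(1 + 0.4365) = 0.6961.
Free chlorine required for 1.4 ppm HOCl: 1.4 / 0.6961 = 2.011 ppm.
FC to add: 2.011 − 0.2 = 1.811 mg/L as Cl₂.
Cl₂ equivalent: 1.811 mg/L × 164,000 L = 297 g.
Product at 13.1% available Cl: 297 / 0.131 = 2267 g.
Volume: 2267 g ÷ 1.09 g/mL = 2080 mL.

2.08 L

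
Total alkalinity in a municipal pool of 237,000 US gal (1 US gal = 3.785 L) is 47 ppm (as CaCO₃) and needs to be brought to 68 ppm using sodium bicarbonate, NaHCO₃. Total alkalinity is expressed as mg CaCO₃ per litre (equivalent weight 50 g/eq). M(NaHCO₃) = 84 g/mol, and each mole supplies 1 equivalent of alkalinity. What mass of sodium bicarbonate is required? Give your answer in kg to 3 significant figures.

Volume: 237,000 US gal × 3.785 L/gal = 897,045 L.
Alkalinity to add: (68 − 47) = 21 mg/L as CaCO₃ × 897,045 L = 18,840 g as CaCO₃.
Equivalents: 18,840 g ÷ 50 g/eq = 376.8 eq.
NaHCO₃ supplies 1 eq per mole → 376.8 mol.
Mass: 376.8 mol × 84 g/mol = 31,650 g.

31.6 kg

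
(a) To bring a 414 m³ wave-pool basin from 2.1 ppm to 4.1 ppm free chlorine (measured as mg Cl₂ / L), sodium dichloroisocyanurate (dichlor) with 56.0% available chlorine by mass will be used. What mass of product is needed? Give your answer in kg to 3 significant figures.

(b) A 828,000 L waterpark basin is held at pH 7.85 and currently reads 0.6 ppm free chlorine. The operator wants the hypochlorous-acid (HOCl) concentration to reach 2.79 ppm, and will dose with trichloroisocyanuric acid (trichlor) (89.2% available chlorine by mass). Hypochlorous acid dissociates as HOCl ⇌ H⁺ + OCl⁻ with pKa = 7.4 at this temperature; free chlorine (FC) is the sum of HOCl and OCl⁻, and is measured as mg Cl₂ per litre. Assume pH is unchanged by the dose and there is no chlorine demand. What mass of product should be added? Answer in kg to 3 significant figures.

(a) 1.48 kg; (b) 9.33 kg

(a) Volume: 414 m³ = 414,000 L.
(a) Chlorine deficit: 4.1 − 2.1 = 2 ppm = 2 mg/L as Cl₂.
(a) Cl₂ equivalent needed: 2 mg/L × 414,000 L = 828,000 mg = 828 g.
(a) Product at 56.0% available chlorine: 828 / 0.56 = 1479 g.

(b) [OCl⁻]/[HOCl] = 10^(pH − pKa) = 10^(7.85 − 7.4) = 2.818; fraction as HOCl = 1/(1 + 2.818) = 0.2619.
(b) Free chlorine required for 2.79 ppm HOCl: 2.79 / 0.2619 = 10.65 ppm.
(b) FC to add: 10.65 − 0.6 = 10.05 mg/L as Cl₂.
(b) Cl₂ equivalent: 10.05 mg/L × 828,000 L = 8324 g.
(b) Product at 89.2% available Cl: 8324 / 0.892 = 9332 g.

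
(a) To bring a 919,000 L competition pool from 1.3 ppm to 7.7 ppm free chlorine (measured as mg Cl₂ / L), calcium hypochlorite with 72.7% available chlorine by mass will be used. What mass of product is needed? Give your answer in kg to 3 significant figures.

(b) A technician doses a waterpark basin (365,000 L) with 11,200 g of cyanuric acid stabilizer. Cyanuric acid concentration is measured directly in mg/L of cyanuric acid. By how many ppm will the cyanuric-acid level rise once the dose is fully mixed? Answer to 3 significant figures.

(a) 8.09 kg; (b) 30.7 ppm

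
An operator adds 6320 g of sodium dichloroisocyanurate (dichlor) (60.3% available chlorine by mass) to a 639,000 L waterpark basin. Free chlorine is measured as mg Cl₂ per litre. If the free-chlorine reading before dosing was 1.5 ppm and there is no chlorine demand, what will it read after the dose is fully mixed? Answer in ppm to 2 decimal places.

Available chlorine delivered: 6320 g × 0.603 = 3811 g as Cl₂.
Concentration rise: 3811 g / 639,000 L = 5.964 mg/L = 5.96 ppm.
Final FC: 1.5 + 5.96 = 7.46 ppm.

7.46 ppm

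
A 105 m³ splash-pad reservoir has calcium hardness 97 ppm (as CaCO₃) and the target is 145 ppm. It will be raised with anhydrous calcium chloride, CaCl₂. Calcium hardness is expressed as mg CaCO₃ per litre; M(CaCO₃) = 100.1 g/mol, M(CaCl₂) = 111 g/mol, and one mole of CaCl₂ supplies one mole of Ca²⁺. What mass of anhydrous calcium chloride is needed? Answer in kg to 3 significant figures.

Volume: 105 m³ = 105,000 L.
Hardness to add: (145 − 97) = 48 mg/L as CaCO₃ × 105,000 L = 5040 g as CaCO₃.
Moles of Ca²⁺ (1 mol Ca²⁺ ≡ 1 mol CaCO₃): 5040 / 100.1 g/mol = 50.35 mol.
Mass of CaCl₂: 50.35 × 111 = 5589 g.

5.59 kg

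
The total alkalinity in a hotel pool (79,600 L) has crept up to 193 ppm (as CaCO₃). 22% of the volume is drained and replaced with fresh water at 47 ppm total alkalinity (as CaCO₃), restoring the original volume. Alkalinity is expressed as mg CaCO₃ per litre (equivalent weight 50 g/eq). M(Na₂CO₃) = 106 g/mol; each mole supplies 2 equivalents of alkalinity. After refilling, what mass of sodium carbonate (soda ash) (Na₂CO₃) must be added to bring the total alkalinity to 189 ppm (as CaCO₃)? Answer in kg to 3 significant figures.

After draining 22% and refilling: 193 × 0.78 + 47 × 0.22 = 160.88 ppm.
Deficit to target: 189 − 160.88 = 28.12 mg/L.
As CaCO₃: 28.12 mg/L × 79,600 L = 2238 g; ÷ 50 g/eq ÷ 2 = 22.38 mol Na₂CO₃.
Mass: 22.38 × 106 = 2373 g.

2.37 kg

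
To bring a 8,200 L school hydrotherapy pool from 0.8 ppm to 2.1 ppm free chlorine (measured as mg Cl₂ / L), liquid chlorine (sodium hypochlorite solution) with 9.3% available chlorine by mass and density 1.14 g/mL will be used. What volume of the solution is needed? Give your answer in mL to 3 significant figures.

101 mL

Chlorine deficit: 2.1 − 0.8 = 1.3 ppm = 1.3 mg/L as Cl₂.
Cl₂ equivalent needed: 1.3 mg/L × 8,200 L = 10,660 mg = 10.66 g.
Product at 9.3% available chlorine: 10.66 / 0.093 = 114.6 g.
Volume at density 1.14 g/mL: 114.6 g ÷ 1.14 g/mL = 100.5 mL.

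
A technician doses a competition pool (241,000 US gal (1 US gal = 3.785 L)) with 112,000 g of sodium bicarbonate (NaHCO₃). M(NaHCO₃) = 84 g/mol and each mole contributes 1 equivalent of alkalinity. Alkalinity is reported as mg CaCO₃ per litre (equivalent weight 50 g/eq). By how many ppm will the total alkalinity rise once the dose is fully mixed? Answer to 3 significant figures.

73.1 ppm

Volume: 241,000 US gal × 3.785 L/gal = 912,185 L.
Moles of NaHCO₃: 112,000 g ÷ 84 g/mol = 1333 mol → 1333 eq of alkalinity.
As CaCO₃: 1333 eq × 50 g/eq = 66,670 g.
Rise: 66,670 g / 912,185 L × 1000 = 73.08 mg/L.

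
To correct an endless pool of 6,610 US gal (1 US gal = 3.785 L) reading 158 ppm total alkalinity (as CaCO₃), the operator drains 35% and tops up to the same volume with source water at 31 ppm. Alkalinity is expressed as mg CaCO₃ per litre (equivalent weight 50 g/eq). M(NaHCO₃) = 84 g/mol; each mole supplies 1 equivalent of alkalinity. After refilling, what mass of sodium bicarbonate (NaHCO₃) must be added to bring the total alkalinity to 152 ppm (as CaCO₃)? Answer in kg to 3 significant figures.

1.62 kg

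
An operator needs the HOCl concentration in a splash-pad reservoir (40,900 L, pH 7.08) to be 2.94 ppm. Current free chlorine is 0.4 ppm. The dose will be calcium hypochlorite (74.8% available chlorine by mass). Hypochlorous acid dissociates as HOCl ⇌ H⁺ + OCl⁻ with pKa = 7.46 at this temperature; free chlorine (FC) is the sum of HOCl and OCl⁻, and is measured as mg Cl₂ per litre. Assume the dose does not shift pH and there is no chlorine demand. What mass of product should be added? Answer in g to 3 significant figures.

[OCl⁻]/[HOCl] = 10^(pH − pKa) = 10^(7.08 − 7.46) = 0.4169; fraction as HOCl = 1/(1 + 0.4169) = 0.7058.
Free chlorine required for 2.94 ppm HOCl: 2.94 / 0.7058 = 4.166 ppm.
FC to add: 4.166 − 0.4 = 3.766 mg/L as Cl₂.
Cl₂ equivalent: 3.766 mg/L × 40,900 L = 154 g.
Product at 74.8% available Cl: 154 / 0.748 = 205.9 g.

206 g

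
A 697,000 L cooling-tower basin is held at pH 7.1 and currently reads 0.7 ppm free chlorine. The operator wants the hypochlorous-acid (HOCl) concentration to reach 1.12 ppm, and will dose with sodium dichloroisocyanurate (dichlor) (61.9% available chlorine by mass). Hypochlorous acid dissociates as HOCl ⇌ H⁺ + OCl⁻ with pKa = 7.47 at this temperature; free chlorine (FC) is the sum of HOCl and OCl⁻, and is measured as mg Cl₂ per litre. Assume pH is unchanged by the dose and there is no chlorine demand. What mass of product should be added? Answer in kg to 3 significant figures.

1.01 kg

[OCl⁻]/[HOCl] = 10^(pH − pKa) = 10^(7.1 − 7.47) = 0.4266; fraction as HOCl = 1/(1 + 0.4266) = 0.701.
Free chlorine required for 1.12 ppm HOCl: 1.12 / 0.701 = 1.598 ppm.
FC to add: 1.598 − 0.7 = 0.8978 mg/L as Cl₂.
Cl₂ equivalent: 0.8978 mg/L × 697,000 L = 625.7 g.
Product at 61.9% available Cl: 625.7 / 0.619 = 1011 g.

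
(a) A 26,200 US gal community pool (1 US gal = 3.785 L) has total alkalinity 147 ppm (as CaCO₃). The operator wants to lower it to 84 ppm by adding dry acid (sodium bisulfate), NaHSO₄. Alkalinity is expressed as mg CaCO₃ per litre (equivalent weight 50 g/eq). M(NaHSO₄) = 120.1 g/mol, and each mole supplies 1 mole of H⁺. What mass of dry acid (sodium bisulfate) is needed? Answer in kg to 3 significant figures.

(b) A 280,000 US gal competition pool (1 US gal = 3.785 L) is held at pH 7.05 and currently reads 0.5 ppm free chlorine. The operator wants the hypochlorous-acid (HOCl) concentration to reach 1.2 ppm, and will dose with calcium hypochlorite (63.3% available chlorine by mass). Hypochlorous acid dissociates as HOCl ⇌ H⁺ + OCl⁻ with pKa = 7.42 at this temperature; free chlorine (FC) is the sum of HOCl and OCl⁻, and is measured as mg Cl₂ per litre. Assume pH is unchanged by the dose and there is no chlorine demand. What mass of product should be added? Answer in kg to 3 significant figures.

(a) Volume: 26,200 US gal × 3.785 L/gal = 99,167 L.
(a) Alkalinity to neutralize: (147 − 84) = 63 mg/L as CaCO₃ × 99,167 L = 6248 g as CaCO₃.
(a) Equivalents of H⁺ required: 6248 ÷ 50 g/eq = 125 eq = 125 mol NaHSO₄.
(a) Mass of NaHSO₄: 125 × 120.1 = 15,010 g.

(b) Volume: 280,000 US gal × 3.785 L/gal = 1,059,800 L.
(b) [OCl⁻]/[HOCl] = 10^(pH − pKa) = 10^(7.05 − 7.42) = 0.4266; fraction as HOCl = 1/(1 + 0.4266) = 0.701.
(b) Free chlorine required for 1.2 ppm HOCl: 1.2 / 0.701 = 1.712 ppm.
(b) FC to add: 1.712 − 0.5 = 1.212 mg/L as Cl₂.
(b) Cl₂ equivalent: 1.212 mg/L × 1,059,800 L = 1284 g.
(b) Product at 63.3% available Cl: 1284 / 0.633 = 2029 g.

(a) 15.0 kg; (b) 2.03 kg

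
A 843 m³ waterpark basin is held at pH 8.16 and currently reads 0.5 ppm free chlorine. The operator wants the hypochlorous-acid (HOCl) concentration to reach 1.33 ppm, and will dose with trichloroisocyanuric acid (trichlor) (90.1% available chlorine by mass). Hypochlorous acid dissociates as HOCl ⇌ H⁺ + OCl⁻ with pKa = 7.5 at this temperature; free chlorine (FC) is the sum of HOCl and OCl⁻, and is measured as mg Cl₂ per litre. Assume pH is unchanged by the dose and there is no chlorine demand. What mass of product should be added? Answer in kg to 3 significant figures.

6.46 kg

Volume: 843 m³ = 843,000 L.
[OCl⁻]/[HOCl] = 10^(pH − pKa) = 10^(8.16 − 7.5) = 4.571; fraction as HOCl = 1/(1 + 4.571) = 0.1795.
Free chlorine required for 1.33 ppm HOCl: 1.33 / 0.1795 = 7.409 ppm.
FC to add: 7.409 − 0.5 = 6.909 mg/L as Cl₂.
Cl₂ equivalent: 6.909 mg/L × 843,000 L = 5825 g.
Product at 90.1% available Cl: 5825 / 0.901 = 6465 g.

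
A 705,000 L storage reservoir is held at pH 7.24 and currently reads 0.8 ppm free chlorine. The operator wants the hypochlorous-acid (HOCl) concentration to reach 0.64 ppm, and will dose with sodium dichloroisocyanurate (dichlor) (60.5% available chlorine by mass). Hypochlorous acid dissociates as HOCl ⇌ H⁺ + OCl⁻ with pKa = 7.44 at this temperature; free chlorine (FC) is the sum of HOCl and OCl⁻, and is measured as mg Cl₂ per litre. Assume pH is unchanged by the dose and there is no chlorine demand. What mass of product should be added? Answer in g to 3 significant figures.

284 g

[OCl⁻]/[HOCl] = 10^(pH − pKa) = 10^(7.24 − 7.44) = 0.631; fraction as HOCl = 1/(1 + 0.631) = 0.6131.
Free chlorine required for 0.64 ppm HOCl: 0.64 / 0.6131 = 1.044 ppm.
FC to add: 1.044 − 0.8 = 0.2438 mg/L as Cl₂.
Cl₂ equivalent: 0.2438 mg/L × 705,000 L = 171.9 g.
Product at 60.5% available Cl: 171.9 / 0.605 = 284.1 g.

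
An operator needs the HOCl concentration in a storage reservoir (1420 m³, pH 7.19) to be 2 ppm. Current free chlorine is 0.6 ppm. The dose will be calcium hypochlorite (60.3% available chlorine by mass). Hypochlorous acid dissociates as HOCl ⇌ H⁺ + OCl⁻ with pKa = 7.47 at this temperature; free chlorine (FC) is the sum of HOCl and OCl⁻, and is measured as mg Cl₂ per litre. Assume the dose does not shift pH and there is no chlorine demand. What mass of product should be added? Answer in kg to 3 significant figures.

Volume: 1420 m³ = 1,420,000 L.
[OCl⁻]/[HOCl] = 10^(pH − pKa) = 10^(7.19 − 7.47) = 0.5248; fraction as HOCl = 1/(1 + 0.5248) = 0.6558.
Free chlorine required for 2 ppm HOCl: 2 / 0.6558 = 3.05 ppm.
FC to add: 3.05 − 0.6 = 2.45 mg/L as Cl₂.
Cl₂ equivalent: 2.45 mg/L × 1,420,000 L = 3478 g.
Product at 60.3% available Cl: 3478 / 0.603 = 5769 g.

5.77 kg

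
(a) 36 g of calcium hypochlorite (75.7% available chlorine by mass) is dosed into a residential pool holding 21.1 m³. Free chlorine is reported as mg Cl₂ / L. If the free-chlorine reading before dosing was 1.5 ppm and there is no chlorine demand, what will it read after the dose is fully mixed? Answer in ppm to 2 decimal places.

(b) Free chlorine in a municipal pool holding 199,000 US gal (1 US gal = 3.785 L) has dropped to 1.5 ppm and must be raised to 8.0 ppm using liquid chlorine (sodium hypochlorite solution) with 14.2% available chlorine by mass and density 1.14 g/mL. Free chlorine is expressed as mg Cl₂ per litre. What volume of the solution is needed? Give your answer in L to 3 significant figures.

(a) 2.79 ppm; (b) 30.2 L

(a) Volume: 21.1 m³ = 21,100 L.
(a) Available chlorine delivered: 36 g × 0.757 = 27.25 g as Cl₂.
(a) Concentration rise: 27.25 g / 21,100 L = 1.292 mg/L = 1.29 ppm.
(a) Final FC: 1.5 + 1.29 = 2.79 ppm.

(b) Volume: 199,000 US gal × 3.785 L/gal = 753,215 L.
(b) Chlorine deficit: 8.0 − 1.5 = 6.5 ppm = 6.5 mg/L as Cl₂.
(b) Cl₂ equivalent needed: 6.5 mg/L × 753,215 L = 4,896,000 mg = 4896 g.
(b) Product at 14.2% available chlorine: 4896 / 0.142 = 34,480 g.
(b) Volume at density 1.14 g/mL: 34,480 g ÷ 1.14 g/mL = 30,240 mL.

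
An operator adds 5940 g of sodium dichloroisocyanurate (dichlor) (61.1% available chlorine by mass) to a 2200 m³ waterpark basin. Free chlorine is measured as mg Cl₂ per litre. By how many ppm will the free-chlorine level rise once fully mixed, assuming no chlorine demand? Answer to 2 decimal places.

Volume: 2200 m³ = 2,200,000 L.
Available chlorine delivered: 5940 g × 0.611 = 3629 g as Cl₂.
Concentration rise: 3629 g / 2,200,000 L = 1.65 mg/L = 1.65 ppm.

1.65 ppm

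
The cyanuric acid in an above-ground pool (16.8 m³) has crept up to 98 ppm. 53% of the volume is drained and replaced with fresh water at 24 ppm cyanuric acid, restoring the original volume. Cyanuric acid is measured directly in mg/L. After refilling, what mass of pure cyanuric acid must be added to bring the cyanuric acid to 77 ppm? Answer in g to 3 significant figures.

Volume: 16.8 m³ = 16,800 L.
After draining 53% and refilling: 98 × 0.47 + 24 × 0.53 = 58.78 ppm.
Deficit to target: 77 − 58.78 = 18.22 mg/L.
Mass: 18.22 mg/L × 16,800 L = 306.1 g cyanuric acid.

306 g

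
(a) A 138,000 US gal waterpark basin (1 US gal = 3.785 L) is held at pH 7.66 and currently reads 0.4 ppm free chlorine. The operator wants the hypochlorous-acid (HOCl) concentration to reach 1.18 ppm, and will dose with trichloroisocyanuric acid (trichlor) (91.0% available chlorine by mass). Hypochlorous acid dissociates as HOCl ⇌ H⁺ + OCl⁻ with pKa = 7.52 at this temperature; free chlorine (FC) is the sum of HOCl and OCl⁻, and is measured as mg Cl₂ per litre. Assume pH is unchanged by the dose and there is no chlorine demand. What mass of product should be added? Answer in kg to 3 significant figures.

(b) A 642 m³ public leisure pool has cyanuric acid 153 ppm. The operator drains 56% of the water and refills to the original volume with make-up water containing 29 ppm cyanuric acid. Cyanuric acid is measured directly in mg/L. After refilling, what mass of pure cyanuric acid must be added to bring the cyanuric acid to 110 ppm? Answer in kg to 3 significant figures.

(a) 1.38 kg; (b) 17.0 kg

(a) Volume: 138,000 US gal × 3.785 L/gal = 522,330 L.
(a) [OCl⁻]/[HOCl] = 10^(pH − pKa) = 10^(7.66 − 7.52) = 1.38; fraction as HOCl = 1/(1 + 1.38) = 0.4201.
(a) Free chlorine required for 1.18 ppm HOCl: 1.18 / 0.4201 = 2.809 ppm.
(a) FC to add: 2.809 − 0.4 = 2.409 mg/L as Cl₂.
(a) Cl₂ equivalent: 2.409 mg/L × 522,330 L = 1258 g.
(a) Product at 91.0% available Cl: 1258 / 0.91 = 1383 g.

(b) Volume: 642 m³ = 642,000 L.
(b) After draining 56% and refilling: 153 × 0.44 + 29 × 0.56 = 83.56 ppm.
(b) Deficit to target: 110 − 83.56 = 26.44 mg/L.
(b) Mass: 26.44 mg/L × 642,000 L = 16,970 g cyanuric acid.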